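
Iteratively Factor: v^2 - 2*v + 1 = (v - 1)*(v - 1)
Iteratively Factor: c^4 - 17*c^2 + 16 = (c + 1)*(c^3 - c^2 - 16*c + 16) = (c - 4)*(c + 1)*(c^2 + 3*c - 4) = (c - 4)*(c + 1)*(c + 4)*(c - 1)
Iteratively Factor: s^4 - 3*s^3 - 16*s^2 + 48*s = (s + 4)*(s^3 - 7*s^2 + 12*s) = (s - 4)*(s + 4)*(s^2 - 3*s) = (s - 4)*(s - 3)*(s + 4)*(s)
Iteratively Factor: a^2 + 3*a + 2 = (a + 2)*(a + 1)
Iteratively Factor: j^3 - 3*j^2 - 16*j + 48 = (j - 3)*(j^2 - 16) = (j - 3)*(j + 4)*(j - 4)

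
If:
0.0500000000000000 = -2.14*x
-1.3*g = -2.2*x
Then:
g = -0.04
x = -0.02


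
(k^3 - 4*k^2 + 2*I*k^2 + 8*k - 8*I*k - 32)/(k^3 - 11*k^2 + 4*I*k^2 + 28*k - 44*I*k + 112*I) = (k - 2*I)/(k - 7)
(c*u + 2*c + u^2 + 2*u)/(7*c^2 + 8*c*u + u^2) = (u + 2)/(7*c + u)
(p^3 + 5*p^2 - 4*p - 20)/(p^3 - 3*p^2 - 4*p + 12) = (p + 5)/(p - 3)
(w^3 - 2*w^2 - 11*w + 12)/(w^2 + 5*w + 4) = (w^3 - 2*w^2 - 11*w + 12)/(w^2 + 5*w + 4)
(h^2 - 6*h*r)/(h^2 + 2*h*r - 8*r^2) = h*(h - 6*r)/(h^2 + 2*h*r - 8*r^2)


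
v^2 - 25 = (v - 5)*(v + 5)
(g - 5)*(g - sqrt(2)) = g^2 - 5*g - sqrt(2)*g + 5*sqrt(2)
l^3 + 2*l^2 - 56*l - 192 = (l - 8)*(l + 4)*(l + 6)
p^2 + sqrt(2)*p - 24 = (p - 3*sqrt(2))*(p + 4*sqrt(2))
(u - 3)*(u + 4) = u^2 + u - 12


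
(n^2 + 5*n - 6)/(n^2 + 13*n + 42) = (n - 1)/(n + 7)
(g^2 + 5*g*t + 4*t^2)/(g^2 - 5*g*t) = (g^2 + 5*g*t + 4*t^2)/(g*(g - 5*t))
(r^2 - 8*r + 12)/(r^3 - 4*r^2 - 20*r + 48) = 1/(r + 4)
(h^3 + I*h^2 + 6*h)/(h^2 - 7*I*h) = (h^2 + I*h + 6)/(h - 7*I)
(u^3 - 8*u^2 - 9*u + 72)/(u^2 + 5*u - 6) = (u^3 - 8*u^2 - 9*u + 72)/(u^2 + 5*u - 6)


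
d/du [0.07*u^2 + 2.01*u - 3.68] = 0.14*u + 2.01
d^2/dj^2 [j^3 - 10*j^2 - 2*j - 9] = 6*j - 20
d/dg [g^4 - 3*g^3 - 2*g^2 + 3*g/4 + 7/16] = 4*g^3 - 9*g^2 - 4*g + 3/4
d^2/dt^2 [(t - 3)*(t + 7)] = 2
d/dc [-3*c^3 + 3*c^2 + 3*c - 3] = -9*c^2 + 6*c + 3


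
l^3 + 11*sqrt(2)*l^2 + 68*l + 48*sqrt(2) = (l + sqrt(2))*(l + 4*sqrt(2))*(l + 6*sqrt(2))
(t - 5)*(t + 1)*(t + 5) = t^3 + t^2 - 25*t - 25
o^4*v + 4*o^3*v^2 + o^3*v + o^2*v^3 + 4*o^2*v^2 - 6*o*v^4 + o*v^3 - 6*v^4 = (o - v)*(o + 2*v)*(o + 3*v)*(o*v + v)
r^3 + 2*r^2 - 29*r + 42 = (r - 3)*(r - 2)*(r + 7)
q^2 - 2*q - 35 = (q - 7)*(q + 5)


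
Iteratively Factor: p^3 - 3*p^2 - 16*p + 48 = (p - 3)*(p^2 - 16) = (p - 3)*(p + 4)*(p - 4)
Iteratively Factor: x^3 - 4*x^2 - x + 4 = (x - 4)*(x^2 - 1) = (x - 4)*(x - 1)*(x + 1)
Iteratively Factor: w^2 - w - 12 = (w - 4)*(w + 3)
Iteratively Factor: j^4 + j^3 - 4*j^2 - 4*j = (j - 2)*(j^3 + 3*j^2 + 2*j) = (j - 2)*(j + 1)*(j^2 + 2*j) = (j - 2)*(j + 1)*(j + 2)*(j)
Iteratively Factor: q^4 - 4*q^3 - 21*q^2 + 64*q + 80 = (q + 1)*(q^3 - 5*q^2 - 16*q + 80) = (q - 5)*(q + 1)*(q^2 - 16) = (q - 5)*(q + 1)*(q + 4)*(q - 4)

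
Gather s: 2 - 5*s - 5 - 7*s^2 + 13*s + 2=-7*s^2 + 8*s - 1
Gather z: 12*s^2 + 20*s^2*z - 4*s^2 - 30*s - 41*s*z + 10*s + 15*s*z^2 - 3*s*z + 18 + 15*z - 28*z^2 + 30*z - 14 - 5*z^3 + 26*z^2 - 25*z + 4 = 8*s^2 - 20*s - 5*z^3 + z^2*(15*s - 2) + z*(20*s^2 - 44*s + 20) + 8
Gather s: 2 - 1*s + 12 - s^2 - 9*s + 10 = -s^2 - 10*s + 24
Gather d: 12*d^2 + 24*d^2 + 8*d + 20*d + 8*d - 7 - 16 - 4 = 36*d^2 + 36*d - 27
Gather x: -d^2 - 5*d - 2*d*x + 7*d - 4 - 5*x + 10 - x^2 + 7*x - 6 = -d^2 + 2*d - x^2 + x*(2 - 2*d)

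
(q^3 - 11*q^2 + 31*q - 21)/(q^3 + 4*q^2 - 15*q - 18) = (q^2 - 8*q + 7)/(q^2 + 7*q + 6)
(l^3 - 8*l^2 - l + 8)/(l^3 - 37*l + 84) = (l^3 - 8*l^2 - l + 8)/(l^3 - 37*l + 84)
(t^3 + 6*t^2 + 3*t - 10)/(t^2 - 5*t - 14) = (t^2 + 4*t - 5)/(t - 7)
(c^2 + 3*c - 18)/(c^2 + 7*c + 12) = (c^2 + 3*c - 18)/(c^2 + 7*c + 12)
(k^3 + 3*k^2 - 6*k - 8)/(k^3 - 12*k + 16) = (k + 1)/(k - 2)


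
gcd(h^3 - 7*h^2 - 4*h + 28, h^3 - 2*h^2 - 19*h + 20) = 1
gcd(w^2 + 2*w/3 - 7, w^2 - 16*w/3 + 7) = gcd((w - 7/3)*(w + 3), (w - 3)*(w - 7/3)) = w - 7/3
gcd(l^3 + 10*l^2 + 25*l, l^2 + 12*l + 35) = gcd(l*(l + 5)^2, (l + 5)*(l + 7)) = l + 5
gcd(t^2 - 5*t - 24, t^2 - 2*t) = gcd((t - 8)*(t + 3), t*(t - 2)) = 1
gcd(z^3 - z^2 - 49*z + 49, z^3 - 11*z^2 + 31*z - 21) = z^2 - 8*z + 7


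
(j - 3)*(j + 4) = j^2 + j - 12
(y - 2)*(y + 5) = y^2 + 3*y - 10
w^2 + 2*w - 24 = (w - 4)*(w + 6)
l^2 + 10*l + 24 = (l + 4)*(l + 6)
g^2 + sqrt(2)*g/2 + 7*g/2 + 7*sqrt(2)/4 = (g + 7/2)*(g + sqrt(2)/2)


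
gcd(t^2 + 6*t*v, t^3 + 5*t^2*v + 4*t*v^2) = t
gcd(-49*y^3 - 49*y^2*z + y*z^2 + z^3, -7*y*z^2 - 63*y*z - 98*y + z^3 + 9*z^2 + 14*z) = 7*y - z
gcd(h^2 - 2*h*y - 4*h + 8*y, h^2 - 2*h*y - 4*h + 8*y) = -h^2 + 2*h*y + 4*h - 8*y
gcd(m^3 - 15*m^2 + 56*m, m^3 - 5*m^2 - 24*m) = m^2 - 8*m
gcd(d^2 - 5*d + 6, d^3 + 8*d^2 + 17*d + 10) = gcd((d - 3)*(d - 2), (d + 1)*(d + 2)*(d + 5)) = 1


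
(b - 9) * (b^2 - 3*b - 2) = b^3 - 12*b^2 + 25*b + 18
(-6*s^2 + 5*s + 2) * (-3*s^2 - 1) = 18*s^4 - 15*s^3 - 5*s - 2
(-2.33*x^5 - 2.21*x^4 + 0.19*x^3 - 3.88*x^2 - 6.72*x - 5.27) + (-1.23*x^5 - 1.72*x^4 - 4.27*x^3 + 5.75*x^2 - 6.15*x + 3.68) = -3.56*x^5 - 3.93*x^4 - 4.08*x^3 + 1.87*x^2 - 12.87*x - 1.59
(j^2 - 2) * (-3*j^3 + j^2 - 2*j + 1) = -3*j^5 + j^4 + 4*j^3 - j^2 + 4*j - 2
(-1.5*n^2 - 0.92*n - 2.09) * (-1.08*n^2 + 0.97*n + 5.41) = 1.62*n^4 - 0.4614*n^3 - 6.7502*n^2 - 7.0045*n - 11.3069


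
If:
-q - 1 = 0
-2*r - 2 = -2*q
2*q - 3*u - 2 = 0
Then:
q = -1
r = -2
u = -4/3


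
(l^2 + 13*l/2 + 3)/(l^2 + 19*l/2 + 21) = (2*l + 1)/(2*l + 7)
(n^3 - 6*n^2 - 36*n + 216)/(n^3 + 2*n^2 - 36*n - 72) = (n - 6)/(n + 2)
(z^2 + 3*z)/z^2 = (z + 3)/z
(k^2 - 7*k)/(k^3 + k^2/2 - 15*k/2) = 2*(k - 7)/(2*k^2 + k - 15)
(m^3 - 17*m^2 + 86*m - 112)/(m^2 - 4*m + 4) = (m^2 - 15*m + 56)/(m - 2)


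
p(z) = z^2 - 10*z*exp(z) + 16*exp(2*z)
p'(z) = -10*z*exp(z) + 2*z + 32*exp(2*z) - 10*exp(z)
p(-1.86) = 6.74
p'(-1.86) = -1.61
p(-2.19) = 7.45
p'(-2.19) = -2.65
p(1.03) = 97.75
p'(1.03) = 196.27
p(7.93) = 123383068.13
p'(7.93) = 246958640.62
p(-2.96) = 10.34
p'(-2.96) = -4.82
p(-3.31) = 12.19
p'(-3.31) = -5.73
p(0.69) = 50.32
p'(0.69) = 94.88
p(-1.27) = 6.44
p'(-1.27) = 0.74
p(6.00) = 2579906.94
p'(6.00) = 5179925.31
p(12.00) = 423806423646.52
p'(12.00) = 847630750056.11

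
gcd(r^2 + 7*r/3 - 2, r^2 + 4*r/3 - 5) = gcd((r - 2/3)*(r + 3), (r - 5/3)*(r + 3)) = r + 3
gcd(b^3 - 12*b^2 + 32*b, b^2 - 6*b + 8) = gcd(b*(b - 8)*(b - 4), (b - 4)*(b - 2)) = b - 4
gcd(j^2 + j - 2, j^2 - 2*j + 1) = j - 1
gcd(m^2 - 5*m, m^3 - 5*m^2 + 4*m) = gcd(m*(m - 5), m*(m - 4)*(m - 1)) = m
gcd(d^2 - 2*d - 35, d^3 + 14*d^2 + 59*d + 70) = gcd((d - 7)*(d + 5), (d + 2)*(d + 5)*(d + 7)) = d + 5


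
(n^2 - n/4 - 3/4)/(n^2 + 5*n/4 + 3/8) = 2*(n - 1)/(2*n + 1)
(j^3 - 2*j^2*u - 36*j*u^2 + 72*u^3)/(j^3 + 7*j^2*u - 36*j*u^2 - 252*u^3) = (j - 2*u)/(j + 7*u)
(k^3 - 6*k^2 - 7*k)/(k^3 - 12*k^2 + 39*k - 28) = k*(k + 1)/(k^2 - 5*k + 4)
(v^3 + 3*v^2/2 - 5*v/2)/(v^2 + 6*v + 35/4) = 2*v*(v - 1)/(2*v + 7)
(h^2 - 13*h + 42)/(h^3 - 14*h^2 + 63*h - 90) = (h - 7)/(h^2 - 8*h + 15)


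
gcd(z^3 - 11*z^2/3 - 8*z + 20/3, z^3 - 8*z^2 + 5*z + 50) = z^2 - 3*z - 10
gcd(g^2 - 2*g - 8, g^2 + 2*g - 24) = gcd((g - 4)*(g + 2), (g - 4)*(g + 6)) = g - 4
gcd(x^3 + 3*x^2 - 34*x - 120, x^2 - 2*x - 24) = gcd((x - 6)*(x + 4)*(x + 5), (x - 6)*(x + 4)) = x^2 - 2*x - 24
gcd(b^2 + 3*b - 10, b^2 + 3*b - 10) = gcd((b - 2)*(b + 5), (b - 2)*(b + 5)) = b^2 + 3*b - 10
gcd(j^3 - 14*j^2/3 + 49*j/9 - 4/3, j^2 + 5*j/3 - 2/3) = j - 1/3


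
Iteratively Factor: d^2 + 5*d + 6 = (d + 3)*(d + 2)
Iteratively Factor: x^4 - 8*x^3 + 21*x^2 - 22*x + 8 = (x - 2)*(x^3 - 6*x^2 + 9*x - 4) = (x - 4)*(x - 2)*(x^2 - 2*x + 1) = (x - 4)*(x - 2)*(x - 1)*(x - 1)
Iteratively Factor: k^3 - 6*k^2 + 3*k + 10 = (k + 1)*(k^2 - 7*k + 10) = (k - 2)*(k + 1)*(k - 5)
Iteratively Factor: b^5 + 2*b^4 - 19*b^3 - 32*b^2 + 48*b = (b + 4)*(b^4 - 2*b^3 - 11*b^2 + 12*b) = (b - 1)*(b + 4)*(b^3 - b^2 - 12*b) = (b - 1)*(b + 3)*(b + 4)*(b^2 - 4*b) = (b - 4)*(b - 1)*(b + 3)*(b + 4)*(b)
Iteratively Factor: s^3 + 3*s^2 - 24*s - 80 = (s - 5)*(s^2 + 8*s + 16) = (s - 5)*(s + 4)*(s + 4)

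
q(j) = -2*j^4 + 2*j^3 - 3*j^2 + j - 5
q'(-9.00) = 6373.00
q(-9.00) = -14837.00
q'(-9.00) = 6373.00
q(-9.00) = -14837.00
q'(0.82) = -4.30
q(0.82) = -6.00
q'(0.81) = -4.17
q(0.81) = -5.96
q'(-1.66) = 64.09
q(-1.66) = -39.26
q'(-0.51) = 6.68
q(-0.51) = -6.69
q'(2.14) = -62.77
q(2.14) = -38.94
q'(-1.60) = 58.73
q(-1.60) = -35.58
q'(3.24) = -227.55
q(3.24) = -185.63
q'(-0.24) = 2.90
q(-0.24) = -5.45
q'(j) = -8*j^3 + 6*j^2 - 6*j + 1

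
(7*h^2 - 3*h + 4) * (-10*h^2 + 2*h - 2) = -70*h^4 + 44*h^3 - 60*h^2 + 14*h - 8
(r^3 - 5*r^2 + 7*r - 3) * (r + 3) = r^4 - 2*r^3 - 8*r^2 + 18*r - 9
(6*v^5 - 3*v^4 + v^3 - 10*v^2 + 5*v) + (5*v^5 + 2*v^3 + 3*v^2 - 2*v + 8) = 11*v^5 - 3*v^4 + 3*v^3 - 7*v^2 + 3*v + 8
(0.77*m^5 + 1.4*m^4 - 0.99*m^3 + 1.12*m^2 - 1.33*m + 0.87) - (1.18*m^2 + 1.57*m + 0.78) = 0.77*m^5 + 1.4*m^4 - 0.99*m^3 - 0.0599999999999998*m^2 - 2.9*m + 0.09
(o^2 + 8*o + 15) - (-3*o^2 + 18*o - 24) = 4*o^2 - 10*o + 39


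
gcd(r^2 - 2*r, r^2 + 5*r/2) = r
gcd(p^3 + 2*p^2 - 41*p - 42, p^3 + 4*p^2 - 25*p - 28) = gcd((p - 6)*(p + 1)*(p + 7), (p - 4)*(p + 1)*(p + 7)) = p^2 + 8*p + 7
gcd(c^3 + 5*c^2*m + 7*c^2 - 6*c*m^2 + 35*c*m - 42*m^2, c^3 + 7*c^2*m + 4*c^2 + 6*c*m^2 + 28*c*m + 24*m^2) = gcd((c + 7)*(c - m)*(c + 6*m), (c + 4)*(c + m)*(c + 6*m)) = c + 6*m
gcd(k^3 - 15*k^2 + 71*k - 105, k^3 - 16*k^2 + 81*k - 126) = k^2 - 10*k + 21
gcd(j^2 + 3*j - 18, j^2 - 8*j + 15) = j - 3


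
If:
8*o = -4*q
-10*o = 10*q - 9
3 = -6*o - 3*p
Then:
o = -9/10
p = 4/5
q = 9/5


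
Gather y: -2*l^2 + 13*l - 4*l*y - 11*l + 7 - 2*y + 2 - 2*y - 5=-2*l^2 + 2*l + y*(-4*l - 4) + 4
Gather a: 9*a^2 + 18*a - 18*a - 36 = 9*a^2 - 36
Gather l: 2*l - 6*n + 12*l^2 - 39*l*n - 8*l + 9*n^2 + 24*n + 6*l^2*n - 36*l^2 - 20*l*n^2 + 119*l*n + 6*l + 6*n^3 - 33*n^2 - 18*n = l^2*(6*n - 24) + l*(-20*n^2 + 80*n) + 6*n^3 - 24*n^2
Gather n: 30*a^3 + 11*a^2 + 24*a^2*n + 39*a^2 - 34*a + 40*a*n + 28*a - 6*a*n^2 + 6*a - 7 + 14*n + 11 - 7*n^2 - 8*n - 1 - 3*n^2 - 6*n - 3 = 30*a^3 + 50*a^2 + n^2*(-6*a - 10) + n*(24*a^2 + 40*a)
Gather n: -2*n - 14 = -2*n - 14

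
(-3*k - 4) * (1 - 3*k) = 9*k^2 + 9*k - 4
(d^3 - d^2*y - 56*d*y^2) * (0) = 0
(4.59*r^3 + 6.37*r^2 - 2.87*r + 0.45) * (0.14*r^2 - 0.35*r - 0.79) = 0.6426*r^5 - 0.7147*r^4 - 6.2574*r^3 - 3.9648*r^2 + 2.1098*r - 0.3555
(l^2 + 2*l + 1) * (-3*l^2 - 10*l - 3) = -3*l^4 - 16*l^3 - 26*l^2 - 16*l - 3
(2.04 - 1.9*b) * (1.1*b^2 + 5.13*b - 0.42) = -2.09*b^3 - 7.503*b^2 + 11.2632*b - 0.8568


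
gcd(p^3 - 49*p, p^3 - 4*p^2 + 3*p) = p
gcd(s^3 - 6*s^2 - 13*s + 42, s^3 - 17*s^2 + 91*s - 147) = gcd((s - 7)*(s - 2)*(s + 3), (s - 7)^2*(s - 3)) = s - 7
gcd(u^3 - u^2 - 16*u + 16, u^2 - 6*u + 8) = u - 4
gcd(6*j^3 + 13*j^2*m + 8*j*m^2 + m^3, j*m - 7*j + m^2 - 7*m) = j + m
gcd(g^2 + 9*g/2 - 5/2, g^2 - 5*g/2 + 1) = g - 1/2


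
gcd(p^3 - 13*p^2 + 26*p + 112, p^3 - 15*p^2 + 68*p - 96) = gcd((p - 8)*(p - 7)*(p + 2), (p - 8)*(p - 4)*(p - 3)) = p - 8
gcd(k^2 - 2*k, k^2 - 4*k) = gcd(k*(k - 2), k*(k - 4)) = k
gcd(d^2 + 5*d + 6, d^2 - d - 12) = d + 3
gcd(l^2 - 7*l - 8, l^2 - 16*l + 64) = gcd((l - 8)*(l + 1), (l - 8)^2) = l - 8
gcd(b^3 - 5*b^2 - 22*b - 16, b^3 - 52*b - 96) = b^2 - 6*b - 16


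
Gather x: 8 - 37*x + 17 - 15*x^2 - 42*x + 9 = -15*x^2 - 79*x + 34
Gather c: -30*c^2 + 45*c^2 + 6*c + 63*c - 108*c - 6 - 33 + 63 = 15*c^2 - 39*c + 24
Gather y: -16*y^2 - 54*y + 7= -16*y^2 - 54*y + 7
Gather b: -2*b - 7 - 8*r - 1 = -2*b - 8*r - 8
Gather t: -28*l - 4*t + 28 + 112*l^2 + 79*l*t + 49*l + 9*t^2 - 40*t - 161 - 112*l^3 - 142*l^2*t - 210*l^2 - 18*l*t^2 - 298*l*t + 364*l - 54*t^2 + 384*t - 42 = -112*l^3 - 98*l^2 + 385*l + t^2*(-18*l - 45) + t*(-142*l^2 - 219*l + 340) - 175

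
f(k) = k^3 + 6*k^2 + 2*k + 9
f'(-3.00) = -7.00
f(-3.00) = 30.00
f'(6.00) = 182.00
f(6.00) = 453.00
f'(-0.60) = -4.12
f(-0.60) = 9.74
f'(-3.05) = -6.69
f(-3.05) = 30.34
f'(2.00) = 38.00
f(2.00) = 45.00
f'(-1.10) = -7.57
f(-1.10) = 12.73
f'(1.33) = 23.27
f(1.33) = 24.63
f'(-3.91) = 0.94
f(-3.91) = 33.13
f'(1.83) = 34.01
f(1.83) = 38.88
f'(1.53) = 27.38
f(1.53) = 29.69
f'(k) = 3*k^2 + 12*k + 2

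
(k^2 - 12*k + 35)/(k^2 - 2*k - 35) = (k - 5)/(k + 5)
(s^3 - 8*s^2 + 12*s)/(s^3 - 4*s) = (s - 6)/(s + 2)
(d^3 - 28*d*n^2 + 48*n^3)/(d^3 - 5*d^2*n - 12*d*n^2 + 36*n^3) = (d^2 + 2*d*n - 24*n^2)/(d^2 - 3*d*n - 18*n^2)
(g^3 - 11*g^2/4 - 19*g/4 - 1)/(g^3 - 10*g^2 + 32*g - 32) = (4*g^2 + 5*g + 1)/(4*(g^2 - 6*g + 8))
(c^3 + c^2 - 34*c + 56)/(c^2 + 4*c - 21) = (c^2 - 6*c + 8)/(c - 3)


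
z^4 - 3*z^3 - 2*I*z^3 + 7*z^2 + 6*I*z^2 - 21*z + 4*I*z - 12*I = (z - 3)*(z - 4*I)*(z + I)^2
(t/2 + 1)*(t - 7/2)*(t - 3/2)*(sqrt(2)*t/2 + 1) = sqrt(2)*t^4/4 - 3*sqrt(2)*t^3/4 + t^3/2 - 19*sqrt(2)*t^2/16 - 3*t^2/2 - 19*t/8 + 21*sqrt(2)*t/8 + 21/4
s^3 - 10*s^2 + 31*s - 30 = (s - 5)*(s - 3)*(s - 2)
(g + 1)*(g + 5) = g^2 + 6*g + 5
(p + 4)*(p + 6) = p^2 + 10*p + 24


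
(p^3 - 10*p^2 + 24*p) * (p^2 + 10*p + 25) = p^5 - 51*p^3 - 10*p^2 + 600*p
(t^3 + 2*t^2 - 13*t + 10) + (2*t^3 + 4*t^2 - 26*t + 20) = 3*t^3 + 6*t^2 - 39*t + 30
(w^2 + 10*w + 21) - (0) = w^2 + 10*w + 21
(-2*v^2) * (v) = -2*v^3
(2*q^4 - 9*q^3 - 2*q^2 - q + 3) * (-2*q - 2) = -4*q^5 + 14*q^4 + 22*q^3 + 6*q^2 - 4*q - 6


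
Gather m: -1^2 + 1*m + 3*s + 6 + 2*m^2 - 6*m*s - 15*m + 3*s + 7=2*m^2 + m*(-6*s - 14) + 6*s + 12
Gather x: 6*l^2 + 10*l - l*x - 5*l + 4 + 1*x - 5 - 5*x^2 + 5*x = 6*l^2 + 5*l - 5*x^2 + x*(6 - l) - 1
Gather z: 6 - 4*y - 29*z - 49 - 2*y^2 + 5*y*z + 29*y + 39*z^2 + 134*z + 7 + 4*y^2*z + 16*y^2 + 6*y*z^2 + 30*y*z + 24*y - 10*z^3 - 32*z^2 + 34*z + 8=14*y^2 + 49*y - 10*z^3 + z^2*(6*y + 7) + z*(4*y^2 + 35*y + 139) - 28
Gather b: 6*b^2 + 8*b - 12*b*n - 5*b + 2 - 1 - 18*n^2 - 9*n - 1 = 6*b^2 + b*(3 - 12*n) - 18*n^2 - 9*n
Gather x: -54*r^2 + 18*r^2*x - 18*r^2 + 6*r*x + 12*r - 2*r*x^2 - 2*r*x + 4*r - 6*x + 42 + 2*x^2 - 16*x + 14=-72*r^2 + 16*r + x^2*(2 - 2*r) + x*(18*r^2 + 4*r - 22) + 56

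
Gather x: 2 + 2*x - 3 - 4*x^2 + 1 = -4*x^2 + 2*x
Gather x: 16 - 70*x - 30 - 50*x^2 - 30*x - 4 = -50*x^2 - 100*x - 18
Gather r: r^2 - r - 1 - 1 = r^2 - r - 2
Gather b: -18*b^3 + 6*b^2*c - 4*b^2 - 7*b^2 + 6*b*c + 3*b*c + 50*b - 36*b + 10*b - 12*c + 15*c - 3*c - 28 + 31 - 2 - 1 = -18*b^3 + b^2*(6*c - 11) + b*(9*c + 24)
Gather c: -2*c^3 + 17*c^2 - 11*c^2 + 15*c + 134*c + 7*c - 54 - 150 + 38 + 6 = -2*c^3 + 6*c^2 + 156*c - 160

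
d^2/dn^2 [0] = 0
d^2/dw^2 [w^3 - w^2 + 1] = 6*w - 2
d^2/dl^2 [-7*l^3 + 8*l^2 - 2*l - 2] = 16 - 42*l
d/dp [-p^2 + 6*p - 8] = 6 - 2*p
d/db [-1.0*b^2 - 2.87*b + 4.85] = -2.0*b - 2.87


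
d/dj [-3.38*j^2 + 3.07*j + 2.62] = 3.07 - 6.76*j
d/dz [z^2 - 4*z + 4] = 2*z - 4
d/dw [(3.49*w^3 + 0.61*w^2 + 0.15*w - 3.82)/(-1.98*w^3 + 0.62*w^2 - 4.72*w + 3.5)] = (-3.5527136788005e-15*w^5 + 3.3716*w^4 - 32.3516*w^3 + 10.982*w^2 + 9.0068*w - 17.5054)/(3.9204*w^6 - 2.4552*w^5 + 19.0756*w^4 - 19.7128*w^3 + 26.6184*w^2 - 33.04*w + 12.25)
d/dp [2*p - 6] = 2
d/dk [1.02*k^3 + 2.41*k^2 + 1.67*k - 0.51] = 3.06*k^2 + 4.82*k + 1.67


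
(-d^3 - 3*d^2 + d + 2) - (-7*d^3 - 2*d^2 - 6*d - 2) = 6*d^3 - d^2 + 7*d + 4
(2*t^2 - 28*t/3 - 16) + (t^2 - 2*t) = 3*t^2 - 34*t/3 - 16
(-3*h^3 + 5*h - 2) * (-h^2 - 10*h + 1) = 3*h^5 + 30*h^4 - 8*h^3 - 48*h^2 + 25*h - 2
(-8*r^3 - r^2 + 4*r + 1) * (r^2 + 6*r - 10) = -8*r^5 - 49*r^4 + 78*r^3 + 35*r^2 - 34*r - 10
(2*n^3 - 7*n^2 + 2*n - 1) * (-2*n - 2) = -4*n^4 + 10*n^3 + 10*n^2 - 2*n + 2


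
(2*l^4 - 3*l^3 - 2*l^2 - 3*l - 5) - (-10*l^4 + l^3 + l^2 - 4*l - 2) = 12*l^4 - 4*l^3 - 3*l^2 + l - 3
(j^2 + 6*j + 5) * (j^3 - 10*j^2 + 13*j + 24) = j^5 - 4*j^4 - 42*j^3 + 52*j^2 + 209*j + 120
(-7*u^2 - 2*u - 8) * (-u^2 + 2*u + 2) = 7*u^4 - 12*u^3 - 10*u^2 - 20*u - 16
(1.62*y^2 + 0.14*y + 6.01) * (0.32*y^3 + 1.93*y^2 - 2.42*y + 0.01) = 0.5184*y^5 + 3.1714*y^4 - 1.727*y^3 + 11.2767*y^2 - 14.5428*y + 0.0601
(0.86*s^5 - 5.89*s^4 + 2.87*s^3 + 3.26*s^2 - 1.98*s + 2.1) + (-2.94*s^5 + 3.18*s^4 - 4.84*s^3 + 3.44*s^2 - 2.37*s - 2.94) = -2.08*s^5 - 2.71*s^4 - 1.97*s^3 + 6.7*s^2 - 4.35*s - 0.84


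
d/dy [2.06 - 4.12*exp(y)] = -4.12*exp(y)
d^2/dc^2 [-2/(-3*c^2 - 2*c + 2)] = 4*(-9*c^2 - 6*c + 4*(3*c + 1)^2 + 6)/(3*c^2 + 2*c - 2)^3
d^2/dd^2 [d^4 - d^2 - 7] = 12*d^2 - 2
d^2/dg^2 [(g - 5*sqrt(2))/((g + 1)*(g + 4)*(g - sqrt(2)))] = 2*(3*g^5 - 33*sqrt(2)*g^4 + 15*g^4 - 205*sqrt(2)*g^3 + 103*g^3 - 441*sqrt(2)*g^2 + 450*g^2 - 390*sqrt(2)*g + 726*g - 274*sqrt(2) + 160)/(g^9 - 3*sqrt(2)*g^8 + 15*g^8 - 45*sqrt(2)*g^7 + 93*g^7 - 263*sqrt(2)*g^6 + 335*g^6 - 765*sqrt(2)*g^5 + 870*g^5 - 1218*sqrt(2)*g^4 + 1710*g^4 - 1210*sqrt(2)*g^3 + 2152*g^3 - 888*sqrt(2)*g^2 + 1440*g^2 - 480*sqrt(2)*g + 384*g - 128*sqrt(2))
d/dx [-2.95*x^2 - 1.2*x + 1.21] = -5.9*x - 1.2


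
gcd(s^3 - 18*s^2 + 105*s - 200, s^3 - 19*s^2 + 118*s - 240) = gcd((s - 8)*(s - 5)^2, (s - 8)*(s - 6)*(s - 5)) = s^2 - 13*s + 40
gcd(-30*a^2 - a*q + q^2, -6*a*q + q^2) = -6*a + q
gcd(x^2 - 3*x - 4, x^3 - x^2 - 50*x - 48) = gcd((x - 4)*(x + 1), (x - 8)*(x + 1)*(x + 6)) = x + 1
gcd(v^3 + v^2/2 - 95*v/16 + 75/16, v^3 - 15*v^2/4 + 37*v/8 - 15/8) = v - 5/4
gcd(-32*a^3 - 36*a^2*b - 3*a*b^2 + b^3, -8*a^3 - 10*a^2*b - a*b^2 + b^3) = a + b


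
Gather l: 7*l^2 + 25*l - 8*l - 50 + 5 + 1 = 7*l^2 + 17*l - 44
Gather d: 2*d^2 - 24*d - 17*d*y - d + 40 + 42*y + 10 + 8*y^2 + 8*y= 2*d^2 + d*(-17*y - 25) + 8*y^2 + 50*y + 50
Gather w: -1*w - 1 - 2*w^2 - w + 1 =-2*w^2 - 2*w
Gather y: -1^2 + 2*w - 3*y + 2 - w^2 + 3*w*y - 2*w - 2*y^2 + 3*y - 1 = -w^2 + 3*w*y - 2*y^2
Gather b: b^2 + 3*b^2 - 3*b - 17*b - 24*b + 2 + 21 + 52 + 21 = 4*b^2 - 44*b + 96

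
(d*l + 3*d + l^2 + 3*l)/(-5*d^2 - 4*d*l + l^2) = (-l - 3)/(5*d - l)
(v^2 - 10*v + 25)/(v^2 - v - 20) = (v - 5)/(v + 4)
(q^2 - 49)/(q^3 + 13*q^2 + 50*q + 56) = (q - 7)/(q^2 + 6*q + 8)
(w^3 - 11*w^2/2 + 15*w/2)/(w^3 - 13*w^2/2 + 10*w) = (w - 3)/(w - 4)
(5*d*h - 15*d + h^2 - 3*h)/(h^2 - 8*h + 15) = (5*d + h)/(h - 5)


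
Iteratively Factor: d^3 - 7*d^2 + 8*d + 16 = (d + 1)*(d^2 - 8*d + 16) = (d - 4)*(d + 1)*(d - 4)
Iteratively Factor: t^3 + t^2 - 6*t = (t)*(t^2 + t - 6) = t*(t - 2)*(t + 3)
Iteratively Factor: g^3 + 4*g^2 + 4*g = (g)*(g^2 + 4*g + 4) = g*(g + 2)*(g + 2)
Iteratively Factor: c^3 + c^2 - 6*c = (c - 2)*(c^2 + 3*c) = (c - 2)*(c + 3)*(c)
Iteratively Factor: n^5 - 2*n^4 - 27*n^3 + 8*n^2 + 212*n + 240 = (n + 3)*(n^4 - 5*n^3 - 12*n^2 + 44*n + 80) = (n - 4)*(n + 3)*(n^3 - n^2 - 16*n - 20) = (n - 5)*(n - 4)*(n + 3)*(n^2 + 4*n + 4) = (n - 5)*(n - 4)*(n + 2)*(n + 3)*(n + 2)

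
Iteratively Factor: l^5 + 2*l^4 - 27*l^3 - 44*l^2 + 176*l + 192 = (l - 4)*(l^4 + 6*l^3 - 3*l^2 - 56*l - 48) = (l - 4)*(l + 1)*(l^3 + 5*l^2 - 8*l - 48) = (l - 4)*(l - 3)*(l + 1)*(l^2 + 8*l + 16) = (l - 4)*(l - 3)*(l + 1)*(l + 4)*(l + 4)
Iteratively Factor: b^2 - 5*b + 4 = (b - 4)*(b - 1)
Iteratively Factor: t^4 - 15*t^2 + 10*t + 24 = (t - 2)*(t^3 + 2*t^2 - 11*t - 12) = (t - 2)*(t + 4)*(t^2 - 2*t - 3) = (t - 2)*(t + 1)*(t + 4)*(t - 3)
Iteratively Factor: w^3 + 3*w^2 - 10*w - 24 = (w - 3)*(w^2 + 6*w + 8) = (w - 3)*(w + 4)*(w + 2)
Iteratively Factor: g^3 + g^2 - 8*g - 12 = (g + 2)*(g^2 - g - 6) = (g - 3)*(g + 2)*(g + 2)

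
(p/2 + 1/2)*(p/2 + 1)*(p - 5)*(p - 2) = p^4/4 - p^3 - 9*p^2/4 + 4*p + 5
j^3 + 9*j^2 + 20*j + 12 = (j + 1)*(j + 2)*(j + 6)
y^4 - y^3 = y^3*(y - 1)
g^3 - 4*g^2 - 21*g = g*(g - 7)*(g + 3)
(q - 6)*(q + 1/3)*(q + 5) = q^3 - 2*q^2/3 - 91*q/3 - 10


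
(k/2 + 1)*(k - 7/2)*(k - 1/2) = k^3/2 - k^2 - 25*k/8 + 7/4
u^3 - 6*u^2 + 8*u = u*(u - 4)*(u - 2)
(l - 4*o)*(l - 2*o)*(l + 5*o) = l^3 - l^2*o - 22*l*o^2 + 40*o^3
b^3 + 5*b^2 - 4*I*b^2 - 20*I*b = b*(b + 5)*(b - 4*I)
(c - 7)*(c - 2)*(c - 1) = c^3 - 10*c^2 + 23*c - 14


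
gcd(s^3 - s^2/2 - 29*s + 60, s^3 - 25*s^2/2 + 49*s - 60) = s^2 - 13*s/2 + 10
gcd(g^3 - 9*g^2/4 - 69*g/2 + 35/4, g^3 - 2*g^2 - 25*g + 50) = g + 5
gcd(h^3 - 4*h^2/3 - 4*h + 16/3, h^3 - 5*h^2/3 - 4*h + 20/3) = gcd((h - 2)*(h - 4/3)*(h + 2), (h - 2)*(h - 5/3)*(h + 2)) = h^2 - 4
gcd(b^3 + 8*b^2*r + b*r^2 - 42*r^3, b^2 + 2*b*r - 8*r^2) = -b + 2*r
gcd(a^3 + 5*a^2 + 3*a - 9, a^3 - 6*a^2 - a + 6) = a - 1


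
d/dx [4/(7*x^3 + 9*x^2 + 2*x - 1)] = 4*(-21*x^2 - 18*x - 2)/(7*x^3 + 9*x^2 + 2*x - 1)^2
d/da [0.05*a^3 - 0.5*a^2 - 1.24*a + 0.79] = 0.15*a^2 - 1.0*a - 1.24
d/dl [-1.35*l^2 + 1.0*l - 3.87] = 1.0 - 2.7*l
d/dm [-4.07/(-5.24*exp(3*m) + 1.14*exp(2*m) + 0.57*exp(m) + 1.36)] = (-63.9804*exp(2*m) + 9.2796*exp(m) + 2.3199)*exp(m)/(-5.24*exp(3*m) + 1.14*exp(2*m) + 0.57*exp(m) + 1.36)^2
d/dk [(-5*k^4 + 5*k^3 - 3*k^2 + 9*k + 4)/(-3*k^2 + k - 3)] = (30*k^5 - 30*k^4 + 70*k^3 - 21*k^2 + 42*k - 31)/(9*k^4 - 6*k^3 + 19*k^2 - 6*k + 9)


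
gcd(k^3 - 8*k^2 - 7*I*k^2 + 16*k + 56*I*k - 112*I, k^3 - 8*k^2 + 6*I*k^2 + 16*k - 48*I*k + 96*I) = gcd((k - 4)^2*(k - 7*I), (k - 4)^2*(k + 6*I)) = k^2 - 8*k + 16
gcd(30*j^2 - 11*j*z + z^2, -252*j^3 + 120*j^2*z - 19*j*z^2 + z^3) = -6*j + z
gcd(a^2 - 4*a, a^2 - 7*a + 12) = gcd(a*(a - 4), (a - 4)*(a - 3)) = a - 4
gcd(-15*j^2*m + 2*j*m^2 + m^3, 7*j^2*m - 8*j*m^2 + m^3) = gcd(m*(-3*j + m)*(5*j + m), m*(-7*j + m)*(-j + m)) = m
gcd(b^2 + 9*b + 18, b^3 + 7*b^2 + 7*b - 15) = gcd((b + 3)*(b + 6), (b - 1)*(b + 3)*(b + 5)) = b + 3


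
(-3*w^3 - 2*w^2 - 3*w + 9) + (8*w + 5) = -3*w^3 - 2*w^2 + 5*w + 14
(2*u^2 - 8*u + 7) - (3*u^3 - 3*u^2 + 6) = -3*u^3 + 5*u^2 - 8*u + 1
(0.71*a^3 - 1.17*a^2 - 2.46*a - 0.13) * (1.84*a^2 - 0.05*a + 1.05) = 1.3064*a^5 - 2.1883*a^4 - 3.7224*a^3 - 1.3447*a^2 - 2.5765*a - 0.1365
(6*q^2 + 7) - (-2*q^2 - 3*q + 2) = 8*q^2 + 3*q + 5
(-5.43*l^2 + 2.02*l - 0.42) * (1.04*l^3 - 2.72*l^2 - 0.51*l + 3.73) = -5.6472*l^5 + 16.8704*l^4 - 3.1619*l^3 - 20.1417*l^2 + 7.7488*l - 1.5666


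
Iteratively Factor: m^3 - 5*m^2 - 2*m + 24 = (m - 3)*(m^2 - 2*m - 8) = (m - 4)*(m - 3)*(m + 2)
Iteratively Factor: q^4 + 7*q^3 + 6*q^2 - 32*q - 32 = (q + 4)*(q^3 + 3*q^2 - 6*q - 8) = (q - 2)*(q + 4)*(q^2 + 5*q + 4) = (q - 2)*(q + 1)*(q + 4)*(q + 4)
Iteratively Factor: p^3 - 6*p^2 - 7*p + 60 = (p - 5)*(p^2 - p - 12) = (p - 5)*(p - 4)*(p + 3)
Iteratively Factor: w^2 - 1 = (w - 1)*(w + 1)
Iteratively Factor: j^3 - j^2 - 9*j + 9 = (j - 1)*(j^2 - 9) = (j - 1)*(j + 3)*(j - 3)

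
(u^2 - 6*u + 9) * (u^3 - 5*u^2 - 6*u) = u^5 - 11*u^4 + 33*u^3 - 9*u^2 - 54*u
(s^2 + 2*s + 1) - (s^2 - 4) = 2*s + 5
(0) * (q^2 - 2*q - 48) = 0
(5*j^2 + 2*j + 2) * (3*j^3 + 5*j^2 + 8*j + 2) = 15*j^5 + 31*j^4 + 56*j^3 + 36*j^2 + 20*j + 4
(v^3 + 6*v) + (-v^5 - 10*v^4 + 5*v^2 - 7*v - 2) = -v^5 - 10*v^4 + v^3 + 5*v^2 - v - 2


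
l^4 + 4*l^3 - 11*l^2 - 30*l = l*(l - 3)*(l + 2)*(l + 5)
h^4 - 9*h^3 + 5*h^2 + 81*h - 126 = (h - 7)*(h - 3)*(h - 2)*(h + 3)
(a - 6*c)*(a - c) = a^2 - 7*a*c + 6*c^2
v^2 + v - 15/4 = (v - 3/2)*(v + 5/2)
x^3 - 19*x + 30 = (x - 3)*(x - 2)*(x + 5)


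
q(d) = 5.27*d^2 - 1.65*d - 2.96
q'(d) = 10.54*d - 1.65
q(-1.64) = 13.92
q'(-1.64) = -18.94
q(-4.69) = 120.70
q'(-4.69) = -51.08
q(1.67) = 8.98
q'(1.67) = 15.95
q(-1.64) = 13.92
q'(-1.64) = -18.94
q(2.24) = 19.79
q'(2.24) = 21.96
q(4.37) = 90.47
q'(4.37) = 44.41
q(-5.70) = 177.67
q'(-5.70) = -61.73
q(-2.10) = 23.75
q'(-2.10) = -23.78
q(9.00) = 409.06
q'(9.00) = 93.21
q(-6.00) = 196.66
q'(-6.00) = -64.89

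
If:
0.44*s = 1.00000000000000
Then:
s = 2.27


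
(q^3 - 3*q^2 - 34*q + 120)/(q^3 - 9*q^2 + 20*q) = (q + 6)/q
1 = 1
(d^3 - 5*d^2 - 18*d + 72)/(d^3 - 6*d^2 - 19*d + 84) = (d - 6)/(d - 7)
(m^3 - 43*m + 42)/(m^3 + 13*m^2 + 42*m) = (m^2 - 7*m + 6)/(m*(m + 6))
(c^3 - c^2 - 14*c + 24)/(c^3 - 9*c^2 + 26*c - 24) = (c + 4)/(c - 4)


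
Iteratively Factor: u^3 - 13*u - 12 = (u + 1)*(u^2 - u - 12) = (u - 4)*(u + 1)*(u + 3)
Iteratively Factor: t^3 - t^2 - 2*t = (t - 2)*(t^2 + t) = (t - 2)*(t + 1)*(t)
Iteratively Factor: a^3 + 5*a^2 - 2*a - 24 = (a + 4)*(a^2 + a - 6) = (a - 2)*(a + 4)*(a + 3)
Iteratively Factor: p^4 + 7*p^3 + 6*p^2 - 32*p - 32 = (p - 2)*(p^3 + 9*p^2 + 24*p + 16) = (p - 2)*(p + 1)*(p^2 + 8*p + 16) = (p - 2)*(p + 1)*(p + 4)*(p + 4)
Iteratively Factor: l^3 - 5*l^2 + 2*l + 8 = (l - 2)*(l^2 - 3*l - 4) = (l - 4)*(l - 2)*(l + 1)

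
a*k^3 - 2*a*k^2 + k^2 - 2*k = k*(k - 2)*(a*k + 1)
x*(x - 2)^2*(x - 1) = x^4 - 5*x^3 + 8*x^2 - 4*x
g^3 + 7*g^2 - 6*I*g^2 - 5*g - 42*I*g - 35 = (g + 7)*(g - 5*I)*(g - I)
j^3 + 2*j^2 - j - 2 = (j - 1)*(j + 1)*(j + 2)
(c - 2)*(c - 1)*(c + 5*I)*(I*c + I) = I*c^4 - 5*c^3 - 2*I*c^3 + 10*c^2 - I*c^2 + 5*c + 2*I*c - 10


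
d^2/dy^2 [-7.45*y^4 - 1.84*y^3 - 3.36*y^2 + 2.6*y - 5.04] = -89.4*y^2 - 11.04*y - 6.72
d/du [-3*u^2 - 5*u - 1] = -6*u - 5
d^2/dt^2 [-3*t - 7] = 0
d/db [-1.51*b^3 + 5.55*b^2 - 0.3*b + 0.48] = -4.53*b^2 + 11.1*b - 0.3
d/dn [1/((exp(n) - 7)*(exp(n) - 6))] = (13 - 2*exp(n))*exp(n)/(exp(4*n) - 26*exp(3*n) + 253*exp(2*n) - 1092*exp(n) + 1764)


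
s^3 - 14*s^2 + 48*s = s*(s - 8)*(s - 6)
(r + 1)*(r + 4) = r^2 + 5*r + 4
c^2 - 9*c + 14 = (c - 7)*(c - 2)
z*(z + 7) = z^2 + 7*z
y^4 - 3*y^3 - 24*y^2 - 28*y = y*(y - 7)*(y + 2)^2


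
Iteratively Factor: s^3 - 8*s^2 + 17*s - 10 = (s - 5)*(s^2 - 3*s + 2) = (s - 5)*(s - 2)*(s - 1)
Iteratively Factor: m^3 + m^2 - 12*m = (m)*(m^2 + m - 12) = m*(m + 4)*(m - 3)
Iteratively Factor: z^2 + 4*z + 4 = (z + 2)*(z + 2)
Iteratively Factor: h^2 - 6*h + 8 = (h - 4)*(h - 2)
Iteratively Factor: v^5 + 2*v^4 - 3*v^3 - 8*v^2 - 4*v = (v + 1)*(v^4 + v^3 - 4*v^2 - 4*v) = (v - 2)*(v + 1)*(v^3 + 3*v^2 + 2*v) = (v - 2)*(v + 1)^2*(v^2 + 2*v) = v*(v - 2)*(v + 1)^2*(v + 2)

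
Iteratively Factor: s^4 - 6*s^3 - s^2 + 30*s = (s - 3)*(s^3 - 3*s^2 - 10*s) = s*(s - 3)*(s^2 - 3*s - 10) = s*(s - 5)*(s - 3)*(s + 2)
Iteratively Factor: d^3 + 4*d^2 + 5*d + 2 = (d + 2)*(d^2 + 2*d + 1) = (d + 1)*(d + 2)*(d + 1)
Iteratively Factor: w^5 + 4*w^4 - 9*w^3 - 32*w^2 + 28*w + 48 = (w + 4)*(w^4 - 9*w^2 + 4*w + 12) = (w - 2)*(w + 4)*(w^3 + 2*w^2 - 5*w - 6) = (w - 2)*(w + 1)*(w + 4)*(w^2 + w - 6) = (w - 2)^2*(w + 1)*(w + 4)*(w + 3)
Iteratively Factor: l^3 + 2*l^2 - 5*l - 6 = (l - 2)*(l^2 + 4*l + 3) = (l - 2)*(l + 1)*(l + 3)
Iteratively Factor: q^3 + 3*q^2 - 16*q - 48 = (q + 3)*(q^2 - 16) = (q - 4)*(q + 3)*(q + 4)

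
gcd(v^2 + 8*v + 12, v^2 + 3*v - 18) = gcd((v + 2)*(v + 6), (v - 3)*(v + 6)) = v + 6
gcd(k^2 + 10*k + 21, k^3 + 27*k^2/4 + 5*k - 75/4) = k + 3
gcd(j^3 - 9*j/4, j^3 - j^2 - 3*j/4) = j^2 - 3*j/2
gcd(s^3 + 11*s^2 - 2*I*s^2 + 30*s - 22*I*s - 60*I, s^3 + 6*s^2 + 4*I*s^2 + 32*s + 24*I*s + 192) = s + 6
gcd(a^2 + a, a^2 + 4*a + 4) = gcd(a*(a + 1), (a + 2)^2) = 1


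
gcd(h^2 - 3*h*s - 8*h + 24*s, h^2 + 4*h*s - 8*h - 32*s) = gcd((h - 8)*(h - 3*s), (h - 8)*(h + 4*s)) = h - 8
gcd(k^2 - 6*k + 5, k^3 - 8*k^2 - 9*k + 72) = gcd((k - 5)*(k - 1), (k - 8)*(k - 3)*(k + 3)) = 1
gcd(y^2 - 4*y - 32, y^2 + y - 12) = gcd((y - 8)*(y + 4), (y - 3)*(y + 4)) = y + 4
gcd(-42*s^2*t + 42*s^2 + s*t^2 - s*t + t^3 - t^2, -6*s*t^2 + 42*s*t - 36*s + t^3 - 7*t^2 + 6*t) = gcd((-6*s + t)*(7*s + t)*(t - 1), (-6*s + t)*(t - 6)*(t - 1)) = 6*s*t - 6*s - t^2 + t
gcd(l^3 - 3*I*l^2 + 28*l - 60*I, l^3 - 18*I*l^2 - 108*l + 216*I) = l - 6*I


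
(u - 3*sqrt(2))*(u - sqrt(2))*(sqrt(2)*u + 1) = sqrt(2)*u^3 - 7*u^2 + 2*sqrt(2)*u + 6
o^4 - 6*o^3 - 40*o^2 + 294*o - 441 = (o - 7)*(o - 3)^2*(o + 7)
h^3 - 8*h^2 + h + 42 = (h - 7)*(h - 3)*(h + 2)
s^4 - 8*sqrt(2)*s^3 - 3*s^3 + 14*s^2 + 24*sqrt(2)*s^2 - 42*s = s*(s - 3)*(s - 7*sqrt(2))*(s - sqrt(2))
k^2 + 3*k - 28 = (k - 4)*(k + 7)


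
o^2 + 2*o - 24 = (o - 4)*(o + 6)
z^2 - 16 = (z - 4)*(z + 4)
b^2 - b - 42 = (b - 7)*(b + 6)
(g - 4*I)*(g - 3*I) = g^2 - 7*I*g - 12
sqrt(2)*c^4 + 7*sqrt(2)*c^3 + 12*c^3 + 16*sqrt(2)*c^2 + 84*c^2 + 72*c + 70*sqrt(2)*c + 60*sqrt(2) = (c + 6)*(c + sqrt(2))*(c + 5*sqrt(2))*(sqrt(2)*c + sqrt(2))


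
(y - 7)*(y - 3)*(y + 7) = y^3 - 3*y^2 - 49*y + 147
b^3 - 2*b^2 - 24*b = b*(b - 6)*(b + 4)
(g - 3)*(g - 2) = g^2 - 5*g + 6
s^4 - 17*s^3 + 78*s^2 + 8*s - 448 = (s - 8)*(s - 7)*(s - 4)*(s + 2)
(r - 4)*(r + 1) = r^2 - 3*r - 4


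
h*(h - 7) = h^2 - 7*h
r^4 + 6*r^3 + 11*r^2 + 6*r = r*(r + 1)*(r + 2)*(r + 3)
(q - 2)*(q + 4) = q^2 + 2*q - 8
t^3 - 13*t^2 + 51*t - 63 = (t - 7)*(t - 3)^2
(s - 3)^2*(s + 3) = s^3 - 3*s^2 - 9*s + 27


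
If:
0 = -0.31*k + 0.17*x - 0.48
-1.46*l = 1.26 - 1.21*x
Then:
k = 0.548387096774194*x - 1.54838709677419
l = 0.828767123287671*x - 0.863013698630137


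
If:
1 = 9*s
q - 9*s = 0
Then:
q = 1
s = 1/9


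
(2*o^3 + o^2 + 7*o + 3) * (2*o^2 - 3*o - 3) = 4*o^5 - 4*o^4 + 5*o^3 - 18*o^2 - 30*o - 9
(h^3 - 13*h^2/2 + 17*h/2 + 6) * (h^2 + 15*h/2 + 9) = h^5 + h^4 - 125*h^3/4 + 45*h^2/4 + 243*h/2 + 54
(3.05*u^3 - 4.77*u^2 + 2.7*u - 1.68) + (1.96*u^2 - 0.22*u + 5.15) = 3.05*u^3 - 2.81*u^2 + 2.48*u + 3.47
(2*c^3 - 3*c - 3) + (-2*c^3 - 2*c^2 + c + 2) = -2*c^2 - 2*c - 1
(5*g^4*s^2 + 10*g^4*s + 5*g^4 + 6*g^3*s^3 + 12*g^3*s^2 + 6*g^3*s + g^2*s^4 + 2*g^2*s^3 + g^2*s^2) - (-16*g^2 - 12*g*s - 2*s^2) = 5*g^4*s^2 + 10*g^4*s + 5*g^4 + 6*g^3*s^3 + 12*g^3*s^2 + 6*g^3*s + g^2*s^4 + 2*g^2*s^3 + g^2*s^2 + 16*g^2 + 12*g*s + 2*s^2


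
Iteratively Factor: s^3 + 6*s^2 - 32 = (s + 4)*(s^2 + 2*s - 8) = (s + 4)^2*(s - 2)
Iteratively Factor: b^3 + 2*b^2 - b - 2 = (b + 2)*(b^2 - 1) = (b - 1)*(b + 2)*(b + 1)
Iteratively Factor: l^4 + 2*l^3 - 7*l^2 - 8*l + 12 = (l + 3)*(l^3 - l^2 - 4*l + 4) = (l + 2)*(l + 3)*(l^2 - 3*l + 2) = (l - 1)*(l + 2)*(l + 3)*(l - 2)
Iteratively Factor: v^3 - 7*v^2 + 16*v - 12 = (v - 2)*(v^2 - 5*v + 6) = (v - 3)*(v - 2)*(v - 2)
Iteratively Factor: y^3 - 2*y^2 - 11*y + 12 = (y - 1)*(y^2 - y - 12) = (y - 4)*(y - 1)*(y + 3)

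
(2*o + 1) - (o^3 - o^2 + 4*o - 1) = -o^3 + o^2 - 2*o + 2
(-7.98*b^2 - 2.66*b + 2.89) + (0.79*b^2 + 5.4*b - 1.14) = -7.19*b^2 + 2.74*b + 1.75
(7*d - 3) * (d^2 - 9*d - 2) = 7*d^3 - 66*d^2 + 13*d + 6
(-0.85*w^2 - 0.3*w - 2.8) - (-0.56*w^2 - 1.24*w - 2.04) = -0.29*w^2 + 0.94*w - 0.76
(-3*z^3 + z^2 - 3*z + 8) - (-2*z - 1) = -3*z^3 + z^2 - z + 9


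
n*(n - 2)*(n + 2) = n^3 - 4*n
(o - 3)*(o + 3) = o^2 - 9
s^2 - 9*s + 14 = (s - 7)*(s - 2)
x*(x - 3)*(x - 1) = x^3 - 4*x^2 + 3*x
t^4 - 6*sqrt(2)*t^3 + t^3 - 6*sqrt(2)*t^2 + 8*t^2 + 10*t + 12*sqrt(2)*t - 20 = (t - 1)*(t + 2)*(t - 5*sqrt(2))*(t - sqrt(2))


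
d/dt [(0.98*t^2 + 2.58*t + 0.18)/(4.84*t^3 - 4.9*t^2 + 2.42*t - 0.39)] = (-4.7432*t^4 - 24.9744*t^3 + 12.4*t^2 + 0.9996*t - 1.4418)/(23.4256*t^6 - 47.432*t^5 + 47.4356*t^4 - 27.4912*t^3 + 9.6784*t^2 - 1.8876*t + 0.1521)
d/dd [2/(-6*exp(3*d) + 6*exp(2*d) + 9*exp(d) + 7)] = (36*exp(2*d) - 24*exp(d) - 18)*exp(d)/(-6*exp(3*d) + 6*exp(2*d) + 9*exp(d) + 7)^2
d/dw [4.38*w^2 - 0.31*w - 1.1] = 8.76*w - 0.31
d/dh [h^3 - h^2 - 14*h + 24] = 3*h^2 - 2*h - 14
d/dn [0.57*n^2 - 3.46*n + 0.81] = 1.14*n - 3.46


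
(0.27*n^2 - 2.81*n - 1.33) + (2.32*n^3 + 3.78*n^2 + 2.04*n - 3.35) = 2.32*n^3 + 4.05*n^2 - 0.77*n - 4.68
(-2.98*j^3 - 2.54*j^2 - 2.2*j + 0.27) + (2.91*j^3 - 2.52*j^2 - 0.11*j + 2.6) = -0.0699999999999998*j^3 - 5.06*j^2 - 2.31*j + 2.87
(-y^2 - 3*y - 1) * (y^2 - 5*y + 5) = -y^4 + 2*y^3 + 9*y^2 - 10*y - 5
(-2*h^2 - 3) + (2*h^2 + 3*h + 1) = 3*h - 2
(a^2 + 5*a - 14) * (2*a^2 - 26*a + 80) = 2*a^4 - 16*a^3 - 78*a^2 + 764*a - 1120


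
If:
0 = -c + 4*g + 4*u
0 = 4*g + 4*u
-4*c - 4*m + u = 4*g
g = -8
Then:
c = 0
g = -8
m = 10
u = 8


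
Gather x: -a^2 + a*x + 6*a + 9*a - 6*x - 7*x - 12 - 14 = -a^2 + 15*a + x*(a - 13) - 26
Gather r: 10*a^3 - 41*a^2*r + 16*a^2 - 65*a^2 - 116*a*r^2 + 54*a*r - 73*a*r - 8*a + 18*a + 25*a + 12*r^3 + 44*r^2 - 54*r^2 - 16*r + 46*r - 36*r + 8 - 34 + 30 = 10*a^3 - 49*a^2 + 35*a + 12*r^3 + r^2*(-116*a - 10) + r*(-41*a^2 - 19*a - 6) + 4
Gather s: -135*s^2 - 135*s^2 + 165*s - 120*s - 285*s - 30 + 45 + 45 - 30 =-270*s^2 - 240*s + 30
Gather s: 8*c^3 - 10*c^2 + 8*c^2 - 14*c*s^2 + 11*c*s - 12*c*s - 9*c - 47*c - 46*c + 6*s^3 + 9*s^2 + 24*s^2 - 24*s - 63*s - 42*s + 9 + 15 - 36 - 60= 8*c^3 - 2*c^2 - 102*c + 6*s^3 + s^2*(33 - 14*c) + s*(-c - 129) - 72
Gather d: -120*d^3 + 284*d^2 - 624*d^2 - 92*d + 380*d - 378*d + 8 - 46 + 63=-120*d^3 - 340*d^2 - 90*d + 25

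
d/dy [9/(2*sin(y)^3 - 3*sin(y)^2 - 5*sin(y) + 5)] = 9*(-6*sin(y)^2 + 6*sin(y) + 5)*cos(y)/(2*sin(y)^3 - 3*sin(y)^2 - 5*sin(y) + 5)^2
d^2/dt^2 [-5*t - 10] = 0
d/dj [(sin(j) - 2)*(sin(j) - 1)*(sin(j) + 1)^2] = (4*sin(j)^3 - 3*sin(j)^2 - 6*sin(j) + 1)*cos(j)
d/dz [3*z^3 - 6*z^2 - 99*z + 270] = 9*z^2 - 12*z - 99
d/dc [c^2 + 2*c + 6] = 2*c + 2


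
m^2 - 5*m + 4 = (m - 4)*(m - 1)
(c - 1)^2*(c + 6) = c^3 + 4*c^2 - 11*c + 6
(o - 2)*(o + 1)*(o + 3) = o^3 + 2*o^2 - 5*o - 6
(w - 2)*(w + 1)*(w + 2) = w^3 + w^2 - 4*w - 4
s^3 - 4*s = s*(s - 2)*(s + 2)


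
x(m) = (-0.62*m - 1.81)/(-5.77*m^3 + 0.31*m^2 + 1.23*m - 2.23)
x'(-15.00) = 0.00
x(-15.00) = 0.00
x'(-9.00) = 0.00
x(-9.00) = 0.00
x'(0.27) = 0.38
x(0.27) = 0.99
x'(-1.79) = -0.06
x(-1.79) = -0.02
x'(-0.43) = -0.41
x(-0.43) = 0.69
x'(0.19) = 0.65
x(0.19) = 0.95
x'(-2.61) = -0.01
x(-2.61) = -0.00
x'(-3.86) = -0.00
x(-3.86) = 0.00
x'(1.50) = -0.24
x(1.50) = 0.14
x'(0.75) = -1.26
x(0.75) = 0.64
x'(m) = (-0.62*m - 1.81)*(17.31*m^2 - 0.62*m - 1.23)/(-5.77*m^3 + 0.31*m^2 + 1.23*m - 2.23)^2 - 0.62/(-5.77*m^3 + 0.31*m^2 + 1.23*m - 2.23) = (-7.1548*m^3 - 31.1389*m^2 + 1.1222*m + 3.6089)/(33.2929*m^6 - 3.5774*m^5 - 14.0981*m^4 + 26.4968*m^3 + 0.1303*m^2 - 5.4858*m + 4.9729)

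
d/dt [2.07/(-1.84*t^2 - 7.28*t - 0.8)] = (7.6176*t + 15.0696)/(1.84*t^2 + 7.28*t + 0.8)^2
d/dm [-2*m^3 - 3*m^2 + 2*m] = -6*m^2 - 6*m + 2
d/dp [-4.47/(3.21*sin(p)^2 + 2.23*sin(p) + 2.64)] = (28.6974*sin(p) + 9.9681)*cos(p)/(3.21*sin(p)^2 + 2.23*sin(p) + 2.64)^2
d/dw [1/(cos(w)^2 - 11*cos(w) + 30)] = (2*cos(w) - 11)*sin(w)/(cos(w)^2 - 11*cos(w) + 30)^2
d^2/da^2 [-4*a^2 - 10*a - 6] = -8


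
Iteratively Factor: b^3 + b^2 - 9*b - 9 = (b - 3)*(b^2 + 4*b + 3) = (b - 3)*(b + 1)*(b + 3)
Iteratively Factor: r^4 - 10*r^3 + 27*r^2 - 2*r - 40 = (r - 2)*(r^3 - 8*r^2 + 11*r + 20) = (r - 5)*(r - 2)*(r^2 - 3*r - 4) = (r - 5)*(r - 2)*(r + 1)*(r - 4)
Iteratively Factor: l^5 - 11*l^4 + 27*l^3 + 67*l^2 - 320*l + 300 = (l + 3)*(l^4 - 14*l^3 + 69*l^2 - 140*l + 100) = (l - 5)*(l + 3)*(l^3 - 9*l^2 + 24*l - 20) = (l - 5)*(l - 2)*(l + 3)*(l^2 - 7*l + 10) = (l - 5)^2*(l - 2)*(l + 3)*(l - 2)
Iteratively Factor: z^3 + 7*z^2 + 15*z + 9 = (z + 3)*(z^2 + 4*z + 3) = (z + 1)*(z + 3)*(z + 3)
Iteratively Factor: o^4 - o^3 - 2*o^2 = (o)*(o^3 - o^2 - 2*o) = o^2*(o^2 - o - 2) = o^2*(o - 2)*(o + 1)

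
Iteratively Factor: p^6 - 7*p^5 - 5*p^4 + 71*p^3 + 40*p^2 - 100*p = (p + 2)*(p^5 - 9*p^4 + 13*p^3 + 45*p^2 - 50*p) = (p - 5)*(p + 2)*(p^4 - 4*p^3 - 7*p^2 + 10*p) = (p - 5)*(p + 2)^2*(p^3 - 6*p^2 + 5*p) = (p - 5)*(p - 1)*(p + 2)^2*(p^2 - 5*p) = p*(p - 5)*(p - 1)*(p + 2)^2*(p - 5)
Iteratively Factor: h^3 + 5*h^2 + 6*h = (h)*(h^2 + 5*h + 6) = h*(h + 3)*(h + 2)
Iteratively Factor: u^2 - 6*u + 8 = (u - 2)*(u - 4)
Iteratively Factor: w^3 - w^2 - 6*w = (w)*(w^2 - w - 6) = w*(w + 2)*(w - 3)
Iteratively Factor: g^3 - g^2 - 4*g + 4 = (g + 2)*(g^2 - 3*g + 2) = (g - 1)*(g + 2)*(g - 2)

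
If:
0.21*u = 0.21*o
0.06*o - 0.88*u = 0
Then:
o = 0.00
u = 0.00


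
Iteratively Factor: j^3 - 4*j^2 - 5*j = (j)*(j^2 - 4*j - 5) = j*(j + 1)*(j - 5)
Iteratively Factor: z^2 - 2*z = (z - 2)*(z)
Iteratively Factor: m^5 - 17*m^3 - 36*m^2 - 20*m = (m + 2)*(m^4 - 2*m^3 - 13*m^2 - 10*m) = (m + 1)*(m + 2)*(m^3 - 3*m^2 - 10*m) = (m - 5)*(m + 1)*(m + 2)*(m^2 + 2*m) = (m - 5)*(m + 1)*(m + 2)^2*(m)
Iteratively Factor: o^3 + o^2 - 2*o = (o - 1)*(o^2 + 2*o) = o*(o - 1)*(o + 2)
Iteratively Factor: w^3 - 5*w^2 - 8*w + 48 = (w - 4)*(w^2 - w - 12) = (w - 4)^2*(w + 3)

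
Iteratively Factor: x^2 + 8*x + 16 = (x + 4)*(x + 4)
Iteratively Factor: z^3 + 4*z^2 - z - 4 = (z - 1)*(z^2 + 5*z + 4) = (z - 1)*(z + 4)*(z + 1)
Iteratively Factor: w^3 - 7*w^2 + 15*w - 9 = (w - 3)*(w^2 - 4*w + 3) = (w - 3)*(w - 1)*(w - 3)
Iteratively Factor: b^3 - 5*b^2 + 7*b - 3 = (b - 1)*(b^2 - 4*b + 3) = (b - 1)^2*(b - 3)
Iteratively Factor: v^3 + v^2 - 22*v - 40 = (v - 5)*(v^2 + 6*v + 8) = (v - 5)*(v + 2)*(v + 4)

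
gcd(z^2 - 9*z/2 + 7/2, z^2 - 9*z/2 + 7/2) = z^2 - 9*z/2 + 7/2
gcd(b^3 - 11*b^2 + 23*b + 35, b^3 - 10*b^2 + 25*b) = b - 5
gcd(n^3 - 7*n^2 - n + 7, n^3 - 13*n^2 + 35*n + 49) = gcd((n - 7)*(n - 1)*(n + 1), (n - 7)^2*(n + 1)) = n^2 - 6*n - 7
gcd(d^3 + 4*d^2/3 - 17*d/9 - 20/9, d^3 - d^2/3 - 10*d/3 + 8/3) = d - 4/3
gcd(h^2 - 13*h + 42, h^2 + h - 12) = 1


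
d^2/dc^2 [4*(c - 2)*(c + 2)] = 8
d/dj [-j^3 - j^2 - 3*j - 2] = -3*j^2 - 2*j - 3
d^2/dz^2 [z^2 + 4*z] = 2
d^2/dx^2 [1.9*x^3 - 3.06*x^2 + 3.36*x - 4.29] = 11.4*x - 6.12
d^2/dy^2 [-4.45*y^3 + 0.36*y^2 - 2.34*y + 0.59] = 0.72 - 26.7*y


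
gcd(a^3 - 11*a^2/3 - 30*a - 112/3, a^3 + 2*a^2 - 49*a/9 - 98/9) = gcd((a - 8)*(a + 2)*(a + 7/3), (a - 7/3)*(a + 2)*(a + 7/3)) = a^2 + 13*a/3 + 14/3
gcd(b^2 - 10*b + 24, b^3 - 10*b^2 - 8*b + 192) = b - 6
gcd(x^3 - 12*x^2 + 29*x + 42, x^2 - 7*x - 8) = x + 1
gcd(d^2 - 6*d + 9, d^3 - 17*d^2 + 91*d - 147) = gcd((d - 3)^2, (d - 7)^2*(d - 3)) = d - 3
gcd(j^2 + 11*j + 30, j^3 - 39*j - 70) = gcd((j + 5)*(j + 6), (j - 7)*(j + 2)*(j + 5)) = j + 5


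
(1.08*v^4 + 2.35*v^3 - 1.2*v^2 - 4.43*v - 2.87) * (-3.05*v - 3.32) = -3.294*v^5 - 10.7531*v^4 - 4.142*v^3 + 17.4955*v^2 + 23.4611*v + 9.5284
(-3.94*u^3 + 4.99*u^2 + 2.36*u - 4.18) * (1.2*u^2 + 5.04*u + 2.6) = -4.728*u^5 - 13.8696*u^4 + 17.7376*u^3 + 19.8524*u^2 - 14.9312*u - 10.868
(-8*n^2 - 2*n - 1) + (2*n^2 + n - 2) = -6*n^2 - n - 3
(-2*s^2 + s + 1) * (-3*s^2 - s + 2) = 6*s^4 - s^3 - 8*s^2 + s + 2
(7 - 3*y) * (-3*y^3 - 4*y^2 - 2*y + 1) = 9*y^4 - 9*y^3 - 22*y^2 - 17*y + 7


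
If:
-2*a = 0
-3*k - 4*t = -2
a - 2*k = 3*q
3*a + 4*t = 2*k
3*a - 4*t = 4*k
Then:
No Solution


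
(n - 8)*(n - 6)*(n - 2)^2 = n^4 - 18*n^3 + 108*n^2 - 248*n + 192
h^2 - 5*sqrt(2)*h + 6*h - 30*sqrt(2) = (h + 6)*(h - 5*sqrt(2))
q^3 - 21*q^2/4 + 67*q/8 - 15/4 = (q - 5/2)*(q - 2)*(q - 3/4)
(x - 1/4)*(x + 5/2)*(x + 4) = x^3 + 25*x^2/4 + 67*x/8 - 5/2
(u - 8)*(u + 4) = u^2 - 4*u - 32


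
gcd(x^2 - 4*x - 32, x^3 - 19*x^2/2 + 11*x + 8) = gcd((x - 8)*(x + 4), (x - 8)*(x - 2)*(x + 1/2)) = x - 8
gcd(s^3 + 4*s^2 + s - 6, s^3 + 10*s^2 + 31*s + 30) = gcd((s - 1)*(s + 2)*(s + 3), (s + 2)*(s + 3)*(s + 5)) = s^2 + 5*s + 6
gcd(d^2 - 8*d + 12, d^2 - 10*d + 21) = 1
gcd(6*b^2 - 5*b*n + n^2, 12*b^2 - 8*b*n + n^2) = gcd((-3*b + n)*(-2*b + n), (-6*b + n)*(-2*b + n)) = 2*b - n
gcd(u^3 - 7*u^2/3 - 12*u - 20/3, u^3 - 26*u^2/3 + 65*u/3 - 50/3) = u - 5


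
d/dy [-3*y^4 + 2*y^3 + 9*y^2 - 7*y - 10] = -12*y^3 + 6*y^2 + 18*y - 7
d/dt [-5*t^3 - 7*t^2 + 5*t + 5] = -15*t^2 - 14*t + 5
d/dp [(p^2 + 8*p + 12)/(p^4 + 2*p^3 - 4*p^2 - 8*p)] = 2*(-p^3 - 9*p^2 + 12)/(p^2*(p^4 - 8*p^2 + 16))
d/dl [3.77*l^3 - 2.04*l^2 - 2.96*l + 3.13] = 11.31*l^2 - 4.08*l - 2.96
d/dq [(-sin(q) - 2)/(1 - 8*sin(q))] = -17*cos(q)/(8*sin(q) - 1)^2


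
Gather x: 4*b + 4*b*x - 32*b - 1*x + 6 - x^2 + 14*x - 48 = -28*b - x^2 + x*(4*b + 13) - 42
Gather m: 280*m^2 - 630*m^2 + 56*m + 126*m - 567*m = -350*m^2 - 385*m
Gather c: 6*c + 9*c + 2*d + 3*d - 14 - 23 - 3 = 15*c + 5*d - 40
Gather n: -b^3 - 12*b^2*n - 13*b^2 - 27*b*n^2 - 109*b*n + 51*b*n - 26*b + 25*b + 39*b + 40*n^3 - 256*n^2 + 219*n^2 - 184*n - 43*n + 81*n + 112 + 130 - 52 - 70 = -b^3 - 13*b^2 + 38*b + 40*n^3 + n^2*(-27*b - 37) + n*(-12*b^2 - 58*b - 146) + 120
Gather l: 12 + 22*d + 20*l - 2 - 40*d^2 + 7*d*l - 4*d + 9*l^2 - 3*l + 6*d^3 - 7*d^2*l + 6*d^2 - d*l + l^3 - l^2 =6*d^3 - 34*d^2 + 18*d + l^3 + 8*l^2 + l*(-7*d^2 + 6*d + 17) + 10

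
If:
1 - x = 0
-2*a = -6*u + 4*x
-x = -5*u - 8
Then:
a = -31/5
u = -7/5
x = 1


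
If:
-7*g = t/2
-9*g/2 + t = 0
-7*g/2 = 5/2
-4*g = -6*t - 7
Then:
No Solution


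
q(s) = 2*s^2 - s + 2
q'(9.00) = 35.00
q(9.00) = 155.00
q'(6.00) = 23.00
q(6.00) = 68.00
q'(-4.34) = -18.36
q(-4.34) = 44.01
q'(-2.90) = -12.60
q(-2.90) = 21.72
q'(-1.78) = -8.12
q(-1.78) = 10.12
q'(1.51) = 5.04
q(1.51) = 5.05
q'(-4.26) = -18.04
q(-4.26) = 42.56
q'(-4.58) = -19.32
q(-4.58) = 48.53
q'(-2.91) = -12.64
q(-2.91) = 21.85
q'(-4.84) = -20.36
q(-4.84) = 53.69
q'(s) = 4*s - 1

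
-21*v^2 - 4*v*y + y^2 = (-7*v + y)*(3*v + y)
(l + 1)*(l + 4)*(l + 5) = l^3 + 10*l^2 + 29*l + 20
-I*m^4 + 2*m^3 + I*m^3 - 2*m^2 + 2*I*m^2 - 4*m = m*(m - 2)*(m + 2*I)*(-I*m - I)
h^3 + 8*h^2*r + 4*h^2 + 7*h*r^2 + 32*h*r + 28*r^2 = (h + 4)*(h + r)*(h + 7*r)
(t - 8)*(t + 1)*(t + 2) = t^3 - 5*t^2 - 22*t - 16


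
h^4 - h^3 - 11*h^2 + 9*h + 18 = (h - 3)*(h - 2)*(h + 1)*(h + 3)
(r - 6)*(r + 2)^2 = r^3 - 2*r^2 - 20*r - 24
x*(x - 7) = x^2 - 7*x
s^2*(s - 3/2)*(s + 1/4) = s^4 - 5*s^3/4 - 3*s^2/8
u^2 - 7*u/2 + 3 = (u - 2)*(u - 3/2)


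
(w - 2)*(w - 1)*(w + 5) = w^3 + 2*w^2 - 13*w + 10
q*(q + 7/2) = q^2 + 7*q/2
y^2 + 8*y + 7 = (y + 1)*(y + 7)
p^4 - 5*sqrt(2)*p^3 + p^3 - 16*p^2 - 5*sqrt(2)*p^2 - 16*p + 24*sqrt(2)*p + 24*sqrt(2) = (p + 1)*(p - 6*sqrt(2))*(p - sqrt(2))*(p + 2*sqrt(2))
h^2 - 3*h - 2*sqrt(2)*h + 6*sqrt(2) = (h - 3)*(h - 2*sqrt(2))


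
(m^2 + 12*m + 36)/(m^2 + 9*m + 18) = (m + 6)/(m + 3)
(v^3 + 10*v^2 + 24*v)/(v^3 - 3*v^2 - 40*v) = (v^2 + 10*v + 24)/(v^2 - 3*v - 40)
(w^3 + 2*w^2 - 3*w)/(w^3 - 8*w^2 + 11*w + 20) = w*(w^2 + 2*w - 3)/(w^3 - 8*w^2 + 11*w + 20)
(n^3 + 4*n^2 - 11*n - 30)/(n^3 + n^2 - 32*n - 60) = (n - 3)/(n - 6)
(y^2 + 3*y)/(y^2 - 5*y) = (y + 3)/(y - 5)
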